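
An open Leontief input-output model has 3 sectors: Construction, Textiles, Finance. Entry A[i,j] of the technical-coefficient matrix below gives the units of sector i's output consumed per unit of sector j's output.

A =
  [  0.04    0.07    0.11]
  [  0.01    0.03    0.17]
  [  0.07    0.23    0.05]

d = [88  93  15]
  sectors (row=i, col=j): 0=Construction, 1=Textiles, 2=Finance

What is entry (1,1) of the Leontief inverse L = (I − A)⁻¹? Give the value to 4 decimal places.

Form M = I − A:
  [  0.96   -0.07   -0.11]
  [ -0.01    0.97   -0.17]
  [ -0.07   -0.23    0.95]
Leontief inverse L = M⁻¹:
  [  1.0531    0.1096    0.1415]
  [  0.0255    1.0793    0.1961]
  [  0.0838    0.2694    1.1105]
Total output x = L · d:
  x_0 = 1.0531·88 + 0.1096·93 + 0.1415·15 = 104.9878
  x_1 = 0.0255·88 + 1.0793·93 + 0.1961·15 = 105.5607
  x_2 = 0.0838·88 + 0.2694·93 + 1.1105·15 = 49.0822

L[1,1] = 1.0793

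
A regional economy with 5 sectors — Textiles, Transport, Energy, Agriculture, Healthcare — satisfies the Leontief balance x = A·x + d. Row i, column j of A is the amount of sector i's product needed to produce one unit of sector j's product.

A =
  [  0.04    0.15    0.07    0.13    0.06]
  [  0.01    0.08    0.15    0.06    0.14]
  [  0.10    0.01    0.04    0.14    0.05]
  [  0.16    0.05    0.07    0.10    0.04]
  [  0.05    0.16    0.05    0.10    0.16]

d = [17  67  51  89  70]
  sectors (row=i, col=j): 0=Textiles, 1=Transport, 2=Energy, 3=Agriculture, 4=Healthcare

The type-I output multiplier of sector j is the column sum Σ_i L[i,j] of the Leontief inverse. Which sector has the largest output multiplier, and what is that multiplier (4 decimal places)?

Agriculture (1.9296)

Form M = I − A:
  [  0.96   -0.15   -0.07   -0.13   -0.06]
  [ -0.01    0.92   -0.15   -0.06   -0.14]
  [ -0.10   -0.01    0.96   -0.14   -0.05]
  [ -0.16   -0.05   -0.07    0.90   -0.04]
  [ -0.05   -0.16   -0.05   -0.10    0.84]
Leontief inverse L = M⁻¹:
  [  1.0998    0.2152    0.1360    0.2091    0.1325]
  [  0.0682    1.1454    0.2055    0.1420    0.2148]
  [  0.1527    0.0645    1.0829    0.2055    0.0959]
  [  0.2162    0.1180    0.1254    1.1807    0.0988]
  [  0.1133    0.2489    0.1266    0.1923    1.2567]
Total output x = L · d:
  x_0 = 1.0998·17 + 0.2152·67 + 0.1360·51 + 0.2091·89 + 0.1325·70 = 67.9305
  x_1 = 0.0682·17 + 1.1454·67 + 0.2055·51 + 0.1420·89 + 0.2148·70 = 116.0534
  x_2 = 0.1527·17 + 0.0645·67 + 1.0829·51 + 0.2055·89 + 0.0959·70 = 87.1429
  x_3 = 0.2162·17 + 0.1180·67 + 0.1254·51 + 1.1807·89 + 0.0988·70 = 129.9747
  x_4 = 0.1133·17 + 0.2489·67 + 0.1266·51 + 0.1923·89 + 1.2567·70 = 130.1425
Output multipliers (column sums of L):
  Textiles: 1.6502
  Transport: 1.7919
  Energy: 1.6764
  Agriculture: 1.9296
  Healthcare: 1.7987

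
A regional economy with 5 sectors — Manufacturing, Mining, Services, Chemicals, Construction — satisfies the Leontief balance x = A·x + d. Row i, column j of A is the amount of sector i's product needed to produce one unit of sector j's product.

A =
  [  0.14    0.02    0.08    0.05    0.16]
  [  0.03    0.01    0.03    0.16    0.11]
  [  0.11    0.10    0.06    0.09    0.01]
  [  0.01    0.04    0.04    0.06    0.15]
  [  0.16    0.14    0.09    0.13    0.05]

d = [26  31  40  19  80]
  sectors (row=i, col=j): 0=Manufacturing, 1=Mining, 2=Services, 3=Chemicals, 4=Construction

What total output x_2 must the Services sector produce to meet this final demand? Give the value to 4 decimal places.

60.9602

Form M = I − A:
  [  0.86   -0.02   -0.08   -0.05   -0.16]
  [ -0.03    0.99   -0.03   -0.16   -0.11]
  [ -0.11   -0.10    0.94   -0.09   -0.01]
  [ -0.01   -0.04   -0.04    0.94   -0.15]
  [ -0.16   -0.14   -0.09   -0.13    0.95]
Leontief inverse L = M⁻¹:
  [  1.2282    0.0769    0.1349    0.1241    0.2368]
  [  0.0790    1.0508    0.0655    0.2128    0.1693]
  [  0.1606    0.1306    1.0952    0.1463    0.0768]
  [  0.0619    0.0816    0.0742    1.1153    0.1968]
  [  0.2422    0.1914    0.1463    0.2187    1.1517]
Total output x = L · d:
  x_0 = 1.2282·26 + 0.0769·31 + 0.1349·40 + 0.1241·19 + 0.2368·80 = 61.0170
  x_1 = 0.0790·26 + 1.0508·31 + 0.0655·40 + 0.2128·19 + 0.1693·80 = 54.8347
  x_2 = 0.1606·26 + 0.1306·31 + 1.0952·40 + 0.1463·19 + 0.0768·80 = 60.9602
  x_3 = 0.0619·26 + 0.0816·31 + 0.0742·40 + 1.1153·19 + 0.1968·80 = 44.0398
  x_4 = 0.2422·26 + 0.1914·31 + 0.1463·40 + 0.2187·19 + 1.1517·80 = 114.3697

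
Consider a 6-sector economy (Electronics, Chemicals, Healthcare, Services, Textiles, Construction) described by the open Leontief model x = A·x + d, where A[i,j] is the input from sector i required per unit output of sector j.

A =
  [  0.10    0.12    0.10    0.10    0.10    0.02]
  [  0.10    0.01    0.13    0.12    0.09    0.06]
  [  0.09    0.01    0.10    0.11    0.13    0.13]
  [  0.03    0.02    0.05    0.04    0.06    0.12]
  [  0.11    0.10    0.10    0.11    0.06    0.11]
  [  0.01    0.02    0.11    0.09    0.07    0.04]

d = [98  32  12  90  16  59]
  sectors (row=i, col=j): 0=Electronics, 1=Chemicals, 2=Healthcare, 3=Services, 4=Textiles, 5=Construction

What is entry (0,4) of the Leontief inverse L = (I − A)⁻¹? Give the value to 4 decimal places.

L[0,4] = 0.1908

Form M = I − A:
  [  0.90   -0.12   -0.10   -0.10   -0.10   -0.02]
  [ -0.10    0.99   -0.13   -0.12   -0.09   -0.06]
  [ -0.09   -0.01    0.90   -0.11   -0.13   -0.13]
  [ -0.03   -0.02   -0.05    0.96   -0.06   -0.12]
  [ -0.11   -0.10   -0.10   -0.11    0.94   -0.11]
  [ -0.01   -0.02   -0.11   -0.09   -0.07    0.96]
Leontief inverse L = M⁻¹:
  [  1.1814    0.1708    0.2016    0.1996    0.1908    0.1094]
  [  0.1694    1.0576    0.2203    0.2086    0.1739    0.1455]
  [  0.1633    0.0628    1.2013    0.2084    0.2193    0.2212]
  [  0.0675    0.0458    0.1076    1.0950    0.1089    0.1682]
  [  0.1879    0.1499    0.2073    0.2132    1.1554    0.2004]
  [  0.0546    0.0462    0.1695    0.1485    0.1252    1.1016]
Total output x = L · d:
  x_0 = 1.1814·98 + 0.1708·32 + 0.2016·12 + 0.1996·90 + 0.1908·16 + 0.1094·59 = 151.1381
  x_1 = 0.1694·98 + 1.0576·32 + 0.2203·12 + 0.2086·90 + 0.1739·16 + 0.1455·59 = 83.2243
  x_2 = 0.1633·98 + 0.0628·32 + 1.2013·12 + 0.2084·90 + 0.2193·16 + 0.2212·59 = 67.7386
  x_3 = 0.0675·98 + 0.0458·32 + 0.1076·12 + 1.0950·90 + 0.1089·16 + 0.1682·59 = 119.5880
  x_4 = 0.1879·98 + 0.1499·32 + 0.2073·12 + 0.2132·90 + 1.1554·16 + 0.2004·59 = 75.2029
  x_5 = 0.0546·98 + 0.0462·32 + 0.1695·12 + 0.1485·90 + 0.1252·16 + 1.1016·59 = 89.2232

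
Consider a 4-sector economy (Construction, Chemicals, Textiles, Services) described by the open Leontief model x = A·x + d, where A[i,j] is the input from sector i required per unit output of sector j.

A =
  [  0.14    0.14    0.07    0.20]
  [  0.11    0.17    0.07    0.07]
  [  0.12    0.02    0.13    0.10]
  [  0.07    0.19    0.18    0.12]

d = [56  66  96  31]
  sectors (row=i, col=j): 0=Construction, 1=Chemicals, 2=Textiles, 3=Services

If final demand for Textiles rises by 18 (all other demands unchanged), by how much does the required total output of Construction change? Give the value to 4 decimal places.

3.4675

Form M = I − A:
  [  0.86   -0.14   -0.07   -0.20]
  [ -0.11    0.83   -0.07   -0.07]
  [ -0.12   -0.02    0.87   -0.10]
  [ -0.07   -0.19   -0.18    0.88]
Leontief inverse L = M⁻¹:
  [  1.2538    0.2917    0.1926    0.3301]
  [  0.1984    1.2796    0.1529    0.1642]
  [  0.1986    0.1066    1.2136    0.1915]
  [  0.1832    0.3213    0.2966    1.2373]
Total output x = L · d:
  x_0 = 1.2538·56 + 0.2917·66 + 0.1926·96 + 0.3301·31 = 118.1922
  x_1 = 0.1984·56 + 1.2796·66 + 0.1529·96 + 0.1642·31 = 115.3289
  x_2 = 0.1986·56 + 0.1066·66 + 1.2136·96 + 0.1915·31 = 140.5959
  x_3 = 0.1832·56 + 0.3213·66 + 0.2966·96 + 1.2373·31 = 98.2877
Δx_0 = L[0,2] · Δd_2 = 0.1926 · 18 = 3.4675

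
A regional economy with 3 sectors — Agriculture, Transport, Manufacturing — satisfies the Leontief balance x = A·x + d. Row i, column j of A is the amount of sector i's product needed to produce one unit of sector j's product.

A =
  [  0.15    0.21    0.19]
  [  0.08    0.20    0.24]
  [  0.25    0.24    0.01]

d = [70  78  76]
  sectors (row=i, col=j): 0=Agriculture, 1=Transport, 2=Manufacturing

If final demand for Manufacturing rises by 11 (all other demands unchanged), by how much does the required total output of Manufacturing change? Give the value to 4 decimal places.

Form M = I − A:
  [  0.85   -0.21   -0.19]
  [ -0.08    0.80   -0.24]
  [ -0.25   -0.24    0.99]
Leontief inverse L = M⁻¹:
  [  1.3272    0.4581    0.3658]
  [  0.2516    1.4349    0.3961]
  [  0.3961    0.4635    1.1985]
Total output x = L · d:
  x_0 = 1.3272·70 + 0.4581·78 + 0.3658·76 = 156.4323
  x_1 = 0.2516·70 + 1.4349·78 + 0.3961·76 = 159.6342
  x_2 = 0.3961·70 + 0.4635·78 + 1.1985·76 = 154.9700
Δx_2 = L[2,2] · Δd_2 = 1.1985 · 11 = 13.1835

13.1835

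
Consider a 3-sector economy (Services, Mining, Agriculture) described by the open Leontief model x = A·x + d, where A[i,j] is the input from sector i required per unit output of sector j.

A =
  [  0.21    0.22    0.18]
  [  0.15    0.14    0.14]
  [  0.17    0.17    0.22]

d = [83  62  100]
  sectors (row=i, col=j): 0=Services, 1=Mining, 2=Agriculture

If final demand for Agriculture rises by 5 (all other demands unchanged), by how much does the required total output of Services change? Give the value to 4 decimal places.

Form M = I − A:
  [  0.79   -0.22   -0.18]
  [ -0.15    0.86   -0.14]
  [ -0.17   -0.17    0.78]
Leontief inverse L = M⁻¹:
  [  1.4402    0.4501    0.4131]
  [  0.3134    1.3035    0.3063]
  [  0.3822    0.3822    1.4388]
Total output x = L · d:
  x_0 = 1.4402·83 + 0.4501·62 + 0.4131·100 = 188.7541
  x_1 = 0.3134·83 + 1.3035·62 + 0.3063·100 = 137.4599
  x_2 = 0.3822·83 + 0.3822·62 + 1.4388·100 = 199.3031
Δx_0 = L[0,2] · Δd_2 = 0.4131 · 5 = 2.0657

2.0657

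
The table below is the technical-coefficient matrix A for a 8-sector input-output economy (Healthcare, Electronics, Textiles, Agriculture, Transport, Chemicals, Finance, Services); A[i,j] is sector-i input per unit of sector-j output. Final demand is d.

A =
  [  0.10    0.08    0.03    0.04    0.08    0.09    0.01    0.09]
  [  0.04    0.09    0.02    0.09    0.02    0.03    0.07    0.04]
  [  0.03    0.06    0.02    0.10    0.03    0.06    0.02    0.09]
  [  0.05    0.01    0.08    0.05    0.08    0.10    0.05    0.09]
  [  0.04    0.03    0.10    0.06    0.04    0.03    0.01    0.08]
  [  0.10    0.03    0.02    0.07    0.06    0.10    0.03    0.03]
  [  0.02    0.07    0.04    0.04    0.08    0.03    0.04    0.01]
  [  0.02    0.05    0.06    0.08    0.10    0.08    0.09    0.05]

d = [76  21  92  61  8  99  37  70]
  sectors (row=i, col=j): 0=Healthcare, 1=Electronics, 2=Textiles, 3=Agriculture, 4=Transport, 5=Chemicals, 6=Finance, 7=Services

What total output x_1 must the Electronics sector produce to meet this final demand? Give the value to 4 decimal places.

Form M = I − A:
  [  0.90   -0.08   -0.03   -0.04   -0.08   -0.09   -0.01   -0.09]
  [ -0.04    0.91   -0.02   -0.09   -0.02   -0.03   -0.07   -0.04]
  [ -0.03   -0.06    0.98   -0.10   -0.03   -0.06   -0.02   -0.09]
  [ -0.05   -0.01   -0.08    0.95   -0.08   -0.10   -0.05   -0.09]
  [ -0.04   -0.03   -0.10   -0.06    0.96   -0.03   -0.01   -0.08]
  [ -0.10   -0.03   -0.02   -0.07   -0.06    0.90   -0.03   -0.03]
  [ -0.02   -0.07   -0.04   -0.04   -0.08   -0.03    0.96   -0.01]
  [ -0.02   -0.05   -0.06   -0.08   -0.10   -0.08   -0.09    0.95]
Leontief inverse L = M⁻¹:
  [  1.1529    0.1290    0.0748    0.1035    0.1390    0.1555    0.0486    0.1487]
  [  0.0749    1.1275    0.0538    0.1365    0.0646    0.0766    0.1019    0.0815]
  [  0.0682    0.0954    1.0576    0.1503    0.0791    0.1137    0.0546    0.1357]
  [  0.0978    0.0537    0.1248    1.1117    0.1385    0.1639    0.0857    0.1464]
  [  0.0742    0.0650    0.1342    0.1101    1.0841    0.0795    0.0397    0.1271]
  [  0.1485    0.0690    0.0581    0.1206    0.1114    1.1584    0.0590    0.0805]
  [  0.0479    0.0997    0.0689    0.0791    0.1121    0.0647    1.0624    0.0454]
  [  0.0656    0.0947    0.1073    0.1417    0.1571    0.1403    0.1269    1.1054]
Total output x = L · d:
  x_0 = 1.1529·76 + 0.1290·21 + 0.0748·92 + 0.1035·61 + 0.1390·8 + 0.1555·99 + 0.0486·37 + 0.1487·70 = 132.2431
  x_1 = 0.0749·76 + 1.1275·21 + 0.0538·92 + 0.1365·61 + 0.0646·8 + 0.0766·99 + 0.1019·37 + 0.0815·70 = 60.2277
  x_2 = 0.0682·76 + 0.0954·21 + 1.0576·92 + 0.1503·61 + 0.0791·8 + 0.1137·99 + 0.0546·37 + 0.1357·70 = 137.0802
  x_3 = 0.0978·76 + 0.0537·21 + 0.1248·92 + 1.1117·61 + 0.1385·8 + 0.1639·99 + 0.0857·37 + 0.1464·70 = 118.6108
  x_4 = 0.0742·76 + 0.0650·21 + 0.1342·92 + 0.1101·61 + 1.0841·8 + 0.0795·99 + 0.0397·37 + 0.1271·70 = 52.9892
  x_5 = 0.1485·76 + 0.0690·21 + 0.0581·92 + 0.1206·61 + 0.1114·8 + 1.1584·99 + 0.0590·37 + 0.0805·70 = 148.8187
  x_6 = 0.0479·76 + 0.0997·21 + 0.0689·92 + 0.0791·61 + 0.1121·8 + 0.0647·99 + 1.0624·37 + 0.0454·70 = 66.6867
  x_7 = 0.0656·76 + 0.0947·21 + 0.1073·92 + 0.1417·61 + 0.1571·8 + 0.1403·99 + 0.1269·37 + 1.1054·70 = 122.7117

60.2277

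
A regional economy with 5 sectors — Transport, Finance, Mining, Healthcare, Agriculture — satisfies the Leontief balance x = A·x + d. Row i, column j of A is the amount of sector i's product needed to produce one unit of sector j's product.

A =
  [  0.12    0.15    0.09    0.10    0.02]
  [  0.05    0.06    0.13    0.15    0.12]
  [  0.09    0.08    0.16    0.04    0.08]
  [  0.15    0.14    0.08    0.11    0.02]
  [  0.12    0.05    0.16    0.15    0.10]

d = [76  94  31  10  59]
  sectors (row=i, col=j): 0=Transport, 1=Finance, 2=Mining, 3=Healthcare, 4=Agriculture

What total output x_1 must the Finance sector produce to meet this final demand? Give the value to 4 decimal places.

Form M = I − A:
  [  0.88   -0.15   -0.09   -0.10   -0.02]
  [ -0.05    0.94   -0.13   -0.15   -0.12]
  [ -0.09   -0.08    0.84   -0.04   -0.08]
  [ -0.15   -0.14   -0.08    0.89   -0.02]
  [ -0.12   -0.05   -0.16   -0.15    0.90]
Leontief inverse L = M⁻¹:
  [  1.2166    0.2458    0.2032    0.2011    0.0823]
  [  0.1613    1.1596    0.2567    0.2566    0.1867]
  [  0.1811    0.1642    1.2747    0.1293    0.1421]
  [  0.2522    0.2423    0.1960    1.2155    0.0823]
  [  0.2454    0.1668    0.3006    0.2666    1.1714]
Total output x = L · d:
  x_0 = 1.2166·76 + 0.2458·94 + 0.2032·31 + 0.2011·10 + 0.0823·59 = 128.7358
  x_1 = 0.1613·76 + 1.1596·94 + 0.2567·31 + 0.2566·10 + 0.1867·59 = 142.8023
  x_2 = 0.1811·76 + 0.1642·94 + 1.2747·31 + 0.1293·10 + 0.1421·59 = 78.3883
  x_3 = 0.2522·76 + 0.2423·94 + 0.1960·31 + 1.2155·10 + 0.0823·59 = 65.0363
  x_4 = 0.2454·76 + 0.1668·94 + 0.3006·31 + 0.2666·10 + 1.1714·59 = 115.4289

142.8023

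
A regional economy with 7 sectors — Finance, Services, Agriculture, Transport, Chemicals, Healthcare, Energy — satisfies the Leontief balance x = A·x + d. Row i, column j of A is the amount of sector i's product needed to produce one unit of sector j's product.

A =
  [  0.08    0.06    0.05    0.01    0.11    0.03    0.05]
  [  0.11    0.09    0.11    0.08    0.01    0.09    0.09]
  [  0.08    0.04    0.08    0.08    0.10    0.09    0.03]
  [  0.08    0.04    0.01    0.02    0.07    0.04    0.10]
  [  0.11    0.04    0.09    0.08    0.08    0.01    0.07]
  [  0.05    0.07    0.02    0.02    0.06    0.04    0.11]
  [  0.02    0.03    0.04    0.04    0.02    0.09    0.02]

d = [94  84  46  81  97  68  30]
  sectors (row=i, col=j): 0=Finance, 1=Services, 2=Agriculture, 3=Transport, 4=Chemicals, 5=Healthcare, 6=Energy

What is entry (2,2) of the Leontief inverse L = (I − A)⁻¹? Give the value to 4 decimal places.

Form M = I − A:
  [  0.92   -0.06   -0.05   -0.01   -0.11   -0.03   -0.05]
  [ -0.11    0.91   -0.11   -0.08   -0.01   -0.09   -0.09]
  [ -0.08   -0.04    0.92   -0.08   -0.10   -0.09   -0.03]
  [ -0.08   -0.04   -0.01    0.98   -0.07   -0.04   -0.10]
  [ -0.11   -0.04   -0.09   -0.08    0.92   -0.01   -0.07]
  [ -0.05   -0.07   -0.02   -0.02   -0.06    0.96   -0.11]
  [ -0.02   -0.03   -0.04   -0.04   -0.02   -0.09    0.98]
Leontief inverse L = M⁻¹:
  [  1.1349    0.0959    0.0944    0.0450    0.1567    0.0655    0.0927]
  [  0.1822    1.1434    0.1652    0.1241    0.0747    0.1488    0.1541]
  [  0.1472    0.0849    1.1289    0.1201    0.1610    0.1334    0.0886]
  [  0.1232    0.0709    0.0446    1.0469    0.1077    0.0722    0.1368]
  [  0.1737    0.0809    0.1382    0.1186    1.1388    0.0540    0.1200]
  [  0.0948    0.1029    0.0573    0.0499    0.0959    1.0767    0.1488]
  [  0.0520    0.0544    0.0630    0.0594    0.0485    0.1143    1.0523]
Total output x = L · d:
  x_0 = 1.1349·94 + 0.0959·84 + 0.0944·46 + 0.0450·81 + 0.1567·97 + 0.0655·68 + 0.0927·30 = 145.1670
  x_1 = 0.1822·94 + 1.1434·84 + 0.1652·46 + 0.1241·81 + 0.0747·97 + 0.1488·68 + 0.1541·30 = 152.8125
  x_2 = 0.1472·94 + 0.0849·84 + 1.1289·46 + 0.1201·81 + 0.1610·97 + 0.1334·68 + 0.0886·30 = 109.9600
  x_3 = 0.1232·94 + 0.0709·84 + 0.0446·46 + 1.0469·81 + 0.1077·97 + 0.0722·68 + 0.1368·30 = 123.8505
  x_4 = 0.1737·94 + 0.0809·84 + 0.1382·46 + 0.1186·81 + 1.1388·97 + 0.0540·68 + 0.1200·30 = 156.8286
  x_5 = 0.0948·94 + 0.1029·84 + 0.0573·46 + 0.0499·81 + 0.0959·97 + 1.0767·68 + 0.1488·30 = 111.2233
  x_6 = 0.0520·94 + 0.0544·84 + 0.0630·46 + 0.0594·81 + 0.0485·97 + 0.1143·68 + 1.0523·30 = 61.2110

L[2,2] = 1.1289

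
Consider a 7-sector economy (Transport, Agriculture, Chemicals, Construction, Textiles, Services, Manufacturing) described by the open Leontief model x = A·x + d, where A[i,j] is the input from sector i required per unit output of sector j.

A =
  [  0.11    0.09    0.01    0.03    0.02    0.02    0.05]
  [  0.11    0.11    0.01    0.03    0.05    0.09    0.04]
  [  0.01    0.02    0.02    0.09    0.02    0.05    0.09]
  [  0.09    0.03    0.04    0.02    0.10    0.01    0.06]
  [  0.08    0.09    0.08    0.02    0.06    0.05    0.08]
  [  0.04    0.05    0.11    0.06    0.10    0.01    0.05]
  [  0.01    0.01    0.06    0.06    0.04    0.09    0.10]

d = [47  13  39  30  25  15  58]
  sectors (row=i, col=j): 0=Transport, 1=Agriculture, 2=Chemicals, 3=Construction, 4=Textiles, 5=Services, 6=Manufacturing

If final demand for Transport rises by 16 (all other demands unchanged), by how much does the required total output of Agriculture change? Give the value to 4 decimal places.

2.6289

Form M = I − A:
  [  0.89   -0.09   -0.01   -0.03   -0.02   -0.02   -0.05]
  [ -0.11    0.89   -0.01   -0.03   -0.05   -0.09   -0.04]
  [ -0.01   -0.02    0.98   -0.09   -0.02   -0.05   -0.09]
  [ -0.09   -0.03   -0.04    0.98   -0.10   -0.01   -0.06]
  [ -0.08   -0.09   -0.08   -0.02    0.94   -0.05   -0.08]
  [ -0.04   -0.05   -0.11   -0.06   -0.10    0.99   -0.05]
  [ -0.01   -0.01   -0.06   -0.06   -0.04   -0.09    0.90]
Leontief inverse L = M⁻¹:
  [  1.1519    0.1270    0.0291    0.0507    0.0457    0.0466    0.0826]
  [  0.1643    1.1600    0.0422    0.0589    0.0891    0.1236    0.0836]
  [  0.0373    0.0416    1.0456    0.1115    0.0501    0.0723    0.1244]
  [  0.1286    0.0657    0.0653    1.0434    0.1269    0.0379    0.0995]
  [  0.1274    0.1346    0.1123    0.0541    1.0968    0.0883    0.1303]
  [  0.0816    0.0877    0.1395    0.0906    0.1342    1.0434    0.0983]
  [  0.0395    0.0362    0.0938    0.0897    0.0755    0.1175    1.1435]
Total output x = L · d:
  x_0 = 1.1519·47 + 0.1270·13 + 0.0291·39 + 0.0507·30 + 0.0457·25 + 0.0466·15 + 0.0826·58 = 65.0794
  x_1 = 0.1643·47 + 1.1600·13 + 0.0422·39 + 0.0589·30 + 0.0891·25 + 0.1236·15 + 0.0836·58 = 35.1463
  x_2 = 0.0373·47 + 0.0416·13 + 1.0456·39 + 0.1115·30 + 0.0501·25 + 0.0723·15 + 0.1244·58 = 55.9676
  x_3 = 0.1286·47 + 0.0657·13 + 0.0653·39 + 1.0434·30 + 0.1269·25 + 0.0379·15 + 0.0995·58 = 50.2566
  x_4 = 0.1274·47 + 0.1346·13 + 0.1123·39 + 0.0541·30 + 1.0968·25 + 0.0883·15 + 0.1303·58 = 50.0386
  x_5 = 0.0816·47 + 0.0877·13 + 0.1395·39 + 0.0906·30 + 0.1342·25 + 1.0434·15 + 0.0983·58 = 37.8471
  x_6 = 0.0395·47 + 0.0362·13 + 0.0938·39 + 0.0897·30 + 0.0755·25 + 0.1175·15 + 1.1435·58 = 78.6483
Δx_1 = L[1,0] · Δd_0 = 0.1643 · 16 = 2.6289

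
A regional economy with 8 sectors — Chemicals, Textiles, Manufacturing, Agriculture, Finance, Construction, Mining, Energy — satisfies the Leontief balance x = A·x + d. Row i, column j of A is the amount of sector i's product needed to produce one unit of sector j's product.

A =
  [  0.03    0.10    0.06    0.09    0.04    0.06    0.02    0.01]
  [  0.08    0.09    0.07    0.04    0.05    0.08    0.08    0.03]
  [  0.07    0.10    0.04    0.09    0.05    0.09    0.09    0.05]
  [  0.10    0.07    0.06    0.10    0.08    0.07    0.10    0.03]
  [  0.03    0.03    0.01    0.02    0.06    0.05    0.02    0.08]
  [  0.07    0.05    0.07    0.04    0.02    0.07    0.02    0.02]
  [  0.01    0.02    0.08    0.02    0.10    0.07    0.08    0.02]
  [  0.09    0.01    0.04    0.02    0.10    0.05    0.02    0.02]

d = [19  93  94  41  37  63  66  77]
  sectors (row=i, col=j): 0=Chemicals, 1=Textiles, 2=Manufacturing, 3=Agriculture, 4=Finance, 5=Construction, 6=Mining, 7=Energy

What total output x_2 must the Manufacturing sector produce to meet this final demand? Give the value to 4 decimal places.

157.5196

Form M = I − A:
  [  0.97   -0.10   -0.06   -0.09   -0.04   -0.06   -0.02   -0.01]
  [ -0.08    0.91   -0.07   -0.04   -0.05   -0.08   -0.08   -0.03]
  [ -0.07   -0.10    0.96   -0.09   -0.05   -0.09   -0.09   -0.05]
  [ -0.10   -0.07   -0.06    0.90   -0.08   -0.07   -0.10   -0.03]
  [ -0.03   -0.03   -0.01   -0.02    0.94   -0.05   -0.02   -0.08]
  [ -0.07   -0.05   -0.07   -0.04   -0.02    0.93   -0.02   -0.02]
  [ -0.01   -0.02   -0.08   -0.02   -0.10   -0.07    0.92   -0.02]
  [ -0.09   -0.01   -0.04   -0.02   -0.10   -0.05   -0.02    0.98]
Leontief inverse L = M⁻¹:
  [  1.0795    0.1512    0.1031    0.1342    0.0842    0.1142    0.0664    0.0356]
  [  0.1334    1.1489    0.1228    0.0897    0.1043    0.1448    0.1313    0.0597]
  [  0.1321    0.1633    1.0997    0.1453    0.1131    0.1616    0.1482    0.0825]
  [  0.1624    0.1375    0.1210    1.1603    0.1466    0.1449    0.1612    0.0658]
  [  0.0608    0.0564    0.0356    0.0432    1.0915    0.0825    0.0420    0.0971]
  [  0.1103    0.0948    0.1071    0.0790    0.0562    1.1163    0.0561    0.0404]
  [  0.0473    0.0582    0.1156    0.0531    0.1420    0.1174    1.1168    0.0466]
  [  0.1220    0.0469    0.0695    0.0524    0.1336    0.0893    0.0467    1.0419]
Total output x = L · d:
  x_0 = 1.0795·19 + 0.1512·93 + 0.1031·94 + 0.1342·41 + 0.0842·37 + 0.1142·63 + 0.0664·66 + 0.0356·77 = 67.1859
  x_1 = 0.1334·19 + 1.1489·93 + 0.1228·94 + 0.0897·41 + 0.1043·37 + 0.1448·63 + 0.1313·66 + 0.0597·77 = 150.8430
  x_2 = 0.1321·19 + 0.1633·93 + 1.0997·94 + 0.1453·41 + 0.1131·37 + 0.1616·63 + 0.1482·66 + 0.0825·77 = 157.5196
  x_3 = 0.1624·19 + 0.1375·93 + 0.1210·94 + 1.1603·41 + 0.1466·37 + 0.1449·63 + 0.1612·66 + 0.0658·77 = 105.0712
  x_4 = 0.0608·19 + 0.0564·93 + 0.0356·94 + 0.0432·41 + 1.0915·37 + 0.0825·63 + 0.0420·66 + 0.0971·77 = 67.3551
  x_5 = 0.1103·19 + 0.0948·93 + 0.1071·94 + 0.0790·41 + 0.0562·37 + 1.1163·63 + 0.0561·66 + 0.0404·77 = 103.4324
  x_6 = 0.0473·19 + 0.0582·93 + 0.1156·94 + 0.0531·41 + 0.1420·37 + 0.1174·63 + 1.1168·66 + 0.0466·77 = 109.2959
  x_7 = 0.1220·19 + 0.0469·93 + 0.0695·94 + 0.0524·41 + 0.1336·37 + 0.0893·63 + 0.0467·66 + 1.0419·77 = 109.2351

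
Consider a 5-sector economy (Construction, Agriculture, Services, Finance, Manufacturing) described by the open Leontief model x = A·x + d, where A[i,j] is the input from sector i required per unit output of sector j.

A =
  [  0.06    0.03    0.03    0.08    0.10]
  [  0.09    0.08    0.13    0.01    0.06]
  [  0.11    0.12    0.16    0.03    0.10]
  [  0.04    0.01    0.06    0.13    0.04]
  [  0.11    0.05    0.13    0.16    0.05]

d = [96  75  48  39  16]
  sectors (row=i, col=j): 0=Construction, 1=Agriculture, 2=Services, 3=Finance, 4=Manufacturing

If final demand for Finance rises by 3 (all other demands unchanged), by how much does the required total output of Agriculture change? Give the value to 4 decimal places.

Form M = I − A:
  [  0.94   -0.03   -0.03   -0.08   -0.10]
  [ -0.09    0.92   -0.13   -0.01   -0.06]
  [ -0.11   -0.12    0.84   -0.03   -0.10]
  [ -0.04   -0.01   -0.06    0.87   -0.04]
  [ -0.11   -0.05   -0.13   -0.16    0.95]
Leontief inverse L = M⁻¹:
  [  1.0991    0.0546    0.0774    0.1288    0.1327]
  [  0.1462    1.1244    0.2000    0.0534    0.1097]
  [  0.1880    0.1803    1.2577    0.0935    0.1675]
  [  0.0731    0.0323    0.1022    1.1729    0.0699]
  [  0.1730    0.0956    0.2088    0.2281    1.1085]
Total output x = L · d:
  x_0 = 1.0991·96 + 0.0546·75 + 0.0774·48 + 0.1288·39 + 0.1327·16 = 120.4700
  x_1 = 0.1462·96 + 1.1244·75 + 0.2000·48 + 0.0534·39 + 0.1097·16 = 111.7993
  x_2 = 0.1880·96 + 0.1803·75 + 1.2577·48 + 0.0935·39 + 0.1675·16 = 98.2702
  x_3 = 0.0731·96 + 0.0323·75 + 0.1022·48 + 1.1729·39 + 0.0699·16 = 61.2072
  x_4 = 0.1730·96 + 0.0956·75 + 0.2088·48 + 0.2281·39 + 1.1085·16 = 60.4315
Δx_1 = L[1,3] · Δd_3 = 0.0534 · 3 = 0.1603

0.1603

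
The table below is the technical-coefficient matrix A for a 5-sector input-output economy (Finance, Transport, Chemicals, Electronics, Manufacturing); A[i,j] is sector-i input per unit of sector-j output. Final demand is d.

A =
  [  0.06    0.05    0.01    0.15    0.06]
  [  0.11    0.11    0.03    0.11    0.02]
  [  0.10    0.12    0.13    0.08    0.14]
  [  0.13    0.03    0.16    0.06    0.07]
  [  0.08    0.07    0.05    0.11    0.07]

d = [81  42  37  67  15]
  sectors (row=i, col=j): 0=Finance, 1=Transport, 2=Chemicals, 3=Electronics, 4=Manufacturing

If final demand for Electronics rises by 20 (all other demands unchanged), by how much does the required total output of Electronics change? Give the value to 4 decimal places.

Form M = I − A:
  [  0.94   -0.05   -0.01   -0.15   -0.06]
  [ -0.11    0.89   -0.03   -0.11   -0.02]
  [ -0.10   -0.12    0.87   -0.08   -0.14]
  [ -0.13   -0.03   -0.16    0.94   -0.07]
  [ -0.08   -0.07   -0.05   -0.11    0.93]
Leontief inverse L = M⁻¹:
  [  1.1168    0.0853    0.0591    0.2047    0.0982]
  [  0.1730    1.1545    0.0778    0.1765    0.0610]
  [  0.1941    0.1960    1.2039    0.1811    0.2116]
  [  0.2037    0.0906    0.2232    1.1417    0.1346]
  [  0.1436    0.1155    0.1021    0.1757    1.1156]
Total output x = L · d:
  x_0 = 1.1168·81 + 0.0853·42 + 0.0591·37 + 0.2047·67 + 0.0982·15 = 111.4156
  x_1 = 0.1730·81 + 1.1545·42 + 0.0778·37 + 0.1765·67 + 0.0610·15 = 78.1159
  x_2 = 0.1941·81 + 0.1960·42 + 1.2039·37 + 0.1811·67 + 0.2116·15 = 83.8025
  x_3 = 0.2037·81 + 0.0906·42 + 0.2232·37 + 1.1417·67 + 0.1346·15 = 107.0737
  x_4 = 0.1436·81 + 0.1155·42 + 0.1021·37 + 0.1757·67 + 1.1156·15 = 48.7630
Δx_3 = L[3,3] · Δd_3 = 1.1417 · 20 = 22.8337

22.8337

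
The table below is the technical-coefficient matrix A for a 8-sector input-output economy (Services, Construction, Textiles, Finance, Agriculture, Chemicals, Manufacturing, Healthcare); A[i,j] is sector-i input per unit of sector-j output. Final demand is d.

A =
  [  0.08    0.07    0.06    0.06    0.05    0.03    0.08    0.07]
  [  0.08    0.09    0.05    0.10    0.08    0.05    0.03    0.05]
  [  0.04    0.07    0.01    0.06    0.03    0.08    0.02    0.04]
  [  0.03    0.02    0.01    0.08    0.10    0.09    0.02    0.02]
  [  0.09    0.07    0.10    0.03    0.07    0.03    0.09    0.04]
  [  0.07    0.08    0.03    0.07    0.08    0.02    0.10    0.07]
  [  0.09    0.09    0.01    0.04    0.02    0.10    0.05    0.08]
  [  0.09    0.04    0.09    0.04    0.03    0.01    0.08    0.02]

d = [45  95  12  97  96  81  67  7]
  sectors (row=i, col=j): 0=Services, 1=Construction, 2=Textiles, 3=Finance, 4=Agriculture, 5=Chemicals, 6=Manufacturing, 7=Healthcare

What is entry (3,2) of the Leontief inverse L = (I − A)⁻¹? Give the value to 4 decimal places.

Form M = I − A:
  [  0.92   -0.07   -0.06   -0.06   -0.05   -0.03   -0.08   -0.07]
  [ -0.08    0.91   -0.05   -0.10   -0.08   -0.05   -0.03   -0.05]
  [ -0.04   -0.07    0.99   -0.06   -0.03   -0.08   -0.02   -0.04]
  [ -0.03   -0.02   -0.01    0.92   -0.10   -0.09   -0.02   -0.02]
  [ -0.09   -0.07   -0.10   -0.03    0.93   -0.03   -0.09   -0.04]
  [ -0.07   -0.08   -0.03   -0.07   -0.08    0.98   -0.10   -0.07]
  [ -0.09   -0.09   -0.01   -0.04   -0.02   -0.10    0.95   -0.08]
  [ -0.09   -0.04   -0.09   -0.04   -0.03   -0.01   -0.08    0.98]
Leontief inverse L = M⁻¹:
  [  1.1469    0.1316    0.1019    0.1159    0.1021    0.0787    0.1330    0.1158]
  [  0.1491    1.1538    0.0959    0.1616    0.1413    0.1002    0.0865    0.0967]
  [  0.0869    0.1134    1.0400    0.1024    0.0722    0.1118    0.0596    0.0723]
  [  0.0793    0.0649    0.0434    1.1213    0.1456    0.1239    0.0646    0.0537]
  [  0.1600    0.1371    0.1430    0.0877    1.1227    0.0817    0.1452    0.0896]
  [  0.1417    0.1448    0.0757    0.1278    0.1356    1.0714    0.1563    0.1180]
  [  0.1573    0.1514    0.0526    0.0970    0.0737    0.1422    1.1064    0.1266]
  [  0.1418    0.0903    0.1200    0.0843    0.0695    0.0517    0.1202    1.0581]
Total output x = L · d:
  x_0 = 1.1469·45 + 0.1316·95 + 0.1019·12 + 0.1159·97 + 0.1021·96 + 0.0787·81 + 0.1330·67 + 0.1158·7 = 102.4773
  x_1 = 0.1491·45 + 1.1538·95 + 0.0959·12 + 0.1616·97 + 0.1413·96 + 0.1002·81 + 0.0865·67 + 0.0967·7 = 161.3106
  x_2 = 0.0869·45 + 0.1134·95 + 1.0400·12 + 0.1024·97 + 0.0722·96 + 0.1118·81 + 0.0596·67 + 0.0723·7 = 57.5877
  x_3 = 0.0793·45 + 0.0649·95 + 0.0434·12 + 1.1213·97 + 0.1456·96 + 0.1239·81 + 0.0646·67 + 0.0537·7 = 147.7438
  x_4 = 0.1600·45 + 0.1371·95 + 0.1430·12 + 0.0877·97 + 1.1227·96 + 0.0817·81 + 0.1452·67 + 0.0896·7 = 155.2015
  x_5 = 0.1417·45 + 0.1448·95 + 0.0757·12 + 0.1278·97 + 0.1356·96 + 1.0714·81 + 0.1563·67 + 0.1180·7 = 144.5284
  x_6 = 0.1573·45 + 0.1514·95 + 0.0526·12 + 0.0970·97 + 0.0737·96 + 0.1422·81 + 1.1064·67 + 0.1266·7 = 125.1106
  x_7 = 0.1418·45 + 0.0903·95 + 0.1200·12 + 0.0843·97 + 0.0695·96 + 0.0517·81 + 0.1202·67 + 1.0581·7 = 50.8961

L[3,2] = 0.0434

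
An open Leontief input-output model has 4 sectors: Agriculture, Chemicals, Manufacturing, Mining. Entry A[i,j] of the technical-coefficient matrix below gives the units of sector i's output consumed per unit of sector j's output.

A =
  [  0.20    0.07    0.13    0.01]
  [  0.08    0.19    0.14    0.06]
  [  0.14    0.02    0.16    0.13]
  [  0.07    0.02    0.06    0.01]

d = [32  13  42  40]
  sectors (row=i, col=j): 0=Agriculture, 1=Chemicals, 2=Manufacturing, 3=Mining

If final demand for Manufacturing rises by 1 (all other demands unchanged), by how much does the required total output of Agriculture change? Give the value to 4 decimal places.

0.2256

Form M = I − A:
  [  0.80   -0.07   -0.13   -0.01]
  [ -0.08    0.81   -0.14   -0.06]
  [ -0.14   -0.02    0.84   -0.13]
  [ -0.07   -0.02   -0.06    0.99]
Leontief inverse L = M⁻¹:
  [  1.3058    0.1197    0.2256    0.0501]
  [  0.1785    1.2588    0.2453    0.1103]
  [  0.2390    0.0557    1.2489    0.1698]
  [  0.1104    0.0373    0.0966    1.0262]
Total output x = L · d:
  x_0 = 1.3058·32 + 0.1197·13 + 0.2256·42 + 0.0501·40 = 54.8204
  x_1 = 0.1785·32 + 1.2588·13 + 0.2453·42 + 0.1103·40 = 36.7889
  x_2 = 0.2390·32 + 0.0557·13 + 1.2489·42 + 0.1698·40 = 67.6148
  x_3 = 0.1104·32 + 0.0373·13 + 0.0966·42 + 1.0262·40 = 49.1213
Δx_0 = L[0,2] · Δd_2 = 0.2256 · 1 = 0.2256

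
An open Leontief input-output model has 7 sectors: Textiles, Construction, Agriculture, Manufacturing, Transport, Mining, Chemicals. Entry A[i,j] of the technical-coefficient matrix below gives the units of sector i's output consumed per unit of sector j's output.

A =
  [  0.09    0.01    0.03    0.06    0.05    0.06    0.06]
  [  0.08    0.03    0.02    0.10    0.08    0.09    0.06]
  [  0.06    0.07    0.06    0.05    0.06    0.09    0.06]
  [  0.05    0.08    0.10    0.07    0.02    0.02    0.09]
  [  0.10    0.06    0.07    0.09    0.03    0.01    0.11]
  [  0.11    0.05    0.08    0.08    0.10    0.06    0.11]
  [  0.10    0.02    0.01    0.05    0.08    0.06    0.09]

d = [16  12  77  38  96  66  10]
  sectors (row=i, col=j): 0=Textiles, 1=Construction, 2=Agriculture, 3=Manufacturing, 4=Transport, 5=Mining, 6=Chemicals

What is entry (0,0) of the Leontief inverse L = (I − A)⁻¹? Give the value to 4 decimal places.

Form M = I − A:
  [  0.91   -0.01   -0.03   -0.06   -0.05   -0.06   -0.06]
  [ -0.08    0.97   -0.02   -0.10   -0.08   -0.09   -0.06]
  [ -0.06   -0.07    0.94   -0.05   -0.06   -0.09   -0.06]
  [ -0.05   -0.08   -0.10    0.93   -0.02   -0.02   -0.09]
  [ -0.10   -0.06   -0.07   -0.09    0.97   -0.01   -0.11]
  [ -0.11   -0.05   -0.08   -0.08   -0.10    0.94   -0.11]
  [ -0.10   -0.02   -0.01   -0.05   -0.08   -0.06    0.91]
Leontief inverse L = M⁻¹:
  [  1.1456    0.0376    0.0641    0.1040    0.0873    0.0933    0.1144]
  [  0.1514    1.0678    0.0666    0.1589    0.1277    0.1314    0.1318]
  [  0.1308    0.1064    1.1030    0.1085    0.1106    0.1359    0.1289]
  [  0.1125    0.1142    0.1375    1.1223    0.0661    0.0655    0.1509]
  [  0.1681    0.0948    0.1097    0.1455    1.0775    0.0561    0.1760]
  [  0.2000    0.0959    0.1337    0.1526    0.1610    1.1162    0.1978]
  [  0.1648    0.0497    0.0466    0.1006    0.1226    0.0968    1.1526]
Total output x = L · d:
  x_0 = 1.1456·16 + 0.0376·12 + 0.0641·77 + 0.1040·38 + 0.0873·96 + 0.0933·66 + 0.1144·10 = 43.3504
  x_1 = 0.1514·16 + 1.0678·12 + 0.0666·77 + 0.1589·38 + 0.1277·96 + 0.1314·66 + 0.1318·10 = 48.6481
  x_2 = 0.1308·16 + 0.1064·12 + 1.1030·77 + 0.1085·38 + 0.1106·96 + 0.1359·66 + 0.1289·10 = 113.2954
  x_3 = 0.1125·16 + 0.1142·12 + 0.1375·77 + 1.1223·38 + 0.0661·96 + 0.0655·66 + 0.1509·10 = 68.5848
  x_4 = 0.1681·16 + 0.0948·12 + 0.1097·77 + 0.1455·38 + 1.0775·96 + 0.0561·66 + 0.1760·10 = 126.7103
  x_5 = 0.2000·16 + 0.0959·12 + 0.1337·77 + 0.1526·38 + 0.1610·96 + 1.1162·66 + 0.1978·10 = 111.5518
  x_6 = 0.1648·16 + 0.0497·12 + 0.0466·77 + 0.1006·38 + 0.1226·96 + 0.0968·66 + 1.1526·10 = 40.3298

L[0,0] = 1.1456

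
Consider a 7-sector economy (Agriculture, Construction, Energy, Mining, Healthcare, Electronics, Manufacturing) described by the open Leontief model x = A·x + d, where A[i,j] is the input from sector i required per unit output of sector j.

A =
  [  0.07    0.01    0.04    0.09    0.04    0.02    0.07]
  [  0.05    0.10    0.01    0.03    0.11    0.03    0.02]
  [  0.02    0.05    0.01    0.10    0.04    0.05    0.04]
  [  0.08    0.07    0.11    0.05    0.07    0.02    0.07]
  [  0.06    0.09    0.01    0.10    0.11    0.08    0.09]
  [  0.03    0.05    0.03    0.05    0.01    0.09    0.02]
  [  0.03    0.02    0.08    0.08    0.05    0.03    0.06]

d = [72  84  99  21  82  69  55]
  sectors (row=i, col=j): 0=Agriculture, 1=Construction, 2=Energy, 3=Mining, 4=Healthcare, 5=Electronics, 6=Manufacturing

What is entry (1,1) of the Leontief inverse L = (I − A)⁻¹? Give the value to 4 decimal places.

L[1,1] = 1.1391

Form M = I − A:
  [  0.93   -0.01   -0.04   -0.09   -0.04   -0.02   -0.07]
  [ -0.05    0.90   -0.01   -0.03   -0.11   -0.03   -0.02]
  [ -0.02   -0.05    0.99   -0.10   -0.04   -0.05   -0.04]
  [ -0.08   -0.07   -0.11    0.95   -0.07   -0.02   -0.07]
  [ -0.06   -0.09   -0.01   -0.10    0.89   -0.08   -0.09]
  [ -0.03   -0.05   -0.03   -0.05   -0.01    0.91   -0.02]
  [ -0.03   -0.02   -0.08   -0.08   -0.05   -0.03    0.94]
Leontief inverse L = M⁻¹:
  [  1.0996    0.0383    0.0698    0.1314    0.0739    0.0421    0.1034]
  [  0.0816    1.1391    0.0303    0.0707    0.1550    0.0579    0.0529]
  [  0.0474    0.0814    1.0361    0.1334    0.0739    0.0723    0.0679]
  [  0.1173    0.1126    0.1407    1.1069    0.1195    0.0525    0.1121]
  [  0.1066    0.1434    0.0504    0.1613    1.1703    0.1209    0.1398]
  [  0.0512    0.0754    0.0488    0.0779    0.0347    1.1113    0.0403]
  [  0.0582    0.0520    0.1073    0.1223    0.0855    0.0551    1.0923]
Total output x = L · d:
  x_0 = 1.0996·72 + 0.0383·84 + 0.0698·99 + 0.1314·21 + 0.0739·82 + 0.0421·69 + 0.1034·55 = 106.7147
  x_1 = 0.0816·72 + 1.1391·84 + 0.0303·99 + 0.0707·21 + 0.1550·82 + 0.0579·69 + 0.0529·55 = 125.6539
  x_2 = 0.0474·72 + 0.0814·84 + 1.0361·99 + 0.1334·21 + 0.0739·82 + 0.0723·69 + 0.0679·55 = 130.4074
  x_3 = 0.1173·72 + 0.1126·84 + 0.1407·99 + 1.1069·21 + 0.1195·82 + 0.0525·69 + 0.1121·55 = 74.6656
  x_4 = 0.1066·72 + 0.1434·84 + 0.0504·99 + 0.1613·21 + 1.1703·82 + 0.1209·69 + 0.1398·55 = 140.0863
  x_5 = 0.0512·72 + 0.0754·84 + 0.0488·99 + 0.0779·21 + 0.0347·82 + 1.1113·69 + 0.0403·55 = 98.2232
  x_6 = 0.0582·72 + 0.0520·84 + 0.1073·99 + 0.1223·21 + 0.0855·82 + 0.0551·69 + 1.0923·55 = 92.6291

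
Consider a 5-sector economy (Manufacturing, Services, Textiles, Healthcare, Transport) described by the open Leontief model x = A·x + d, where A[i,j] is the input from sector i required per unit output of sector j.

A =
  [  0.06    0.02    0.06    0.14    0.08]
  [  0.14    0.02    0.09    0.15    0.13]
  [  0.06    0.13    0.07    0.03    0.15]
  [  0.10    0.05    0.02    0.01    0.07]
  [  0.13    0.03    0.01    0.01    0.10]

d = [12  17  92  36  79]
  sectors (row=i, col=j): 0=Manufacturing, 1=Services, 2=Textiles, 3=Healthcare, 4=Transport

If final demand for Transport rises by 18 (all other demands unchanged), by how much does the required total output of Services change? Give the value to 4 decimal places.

3.7362

Form M = I − A:
  [  0.94   -0.02   -0.06   -0.14   -0.08]
  [ -0.14    0.98   -0.09   -0.15   -0.13]
  [ -0.06   -0.13    0.93   -0.03   -0.15]
  [ -0.10   -0.05   -0.02    0.99   -0.07]
  [ -0.13   -0.03   -0.01   -0.01    0.90]
Leontief inverse L = M⁻¹:
  [  1.1120    0.0461    0.0812    0.1680    0.1321]
  [  0.2149    1.0574    0.1227    0.1964    0.2076]
  [  0.1338    0.1600    1.1035    0.0789    0.2251]
  [  0.1380    0.0644    0.0387    1.0416    0.1090]
  [  0.1708    0.0444    0.0285    0.0433    1.1408]
Total output x = L · d:
  x_0 = 1.1120·12 + 0.0461·17 + 0.0812·92 + 0.1680·36 + 0.1321·79 = 38.0879
  x_1 = 0.2149·12 + 1.0574·17 + 0.1227·92 + 0.1964·36 + 0.2076·79 = 55.3088
  x_2 = 0.1338·12 + 0.1600·17 + 1.1035·92 + 0.0789·36 + 0.2251·79 = 126.4675
  x_3 = 0.1380·12 + 0.0644·17 + 0.0387·92 + 1.0416·36 + 0.1090·79 = 52.4256
  x_4 = 0.1708·12 + 0.0444·17 + 0.0285·92 + 0.0433·36 + 1.1408·79 = 97.1107
Δx_1 = L[1,4] · Δd_4 = 0.2076 · 18 = 3.7362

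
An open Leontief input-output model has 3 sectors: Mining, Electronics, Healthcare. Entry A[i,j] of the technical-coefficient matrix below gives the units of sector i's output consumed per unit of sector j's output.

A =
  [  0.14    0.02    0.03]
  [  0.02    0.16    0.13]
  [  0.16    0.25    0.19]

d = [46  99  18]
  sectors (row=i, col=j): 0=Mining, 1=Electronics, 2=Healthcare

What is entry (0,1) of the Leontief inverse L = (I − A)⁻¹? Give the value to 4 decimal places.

Form M = I − A:
  [  0.86   -0.02   -0.03]
  [ -0.02    0.84   -0.13]
  [ -0.16   -0.25    0.81]
Leontief inverse L = M⁻¹:
  [  1.1732    0.0429    0.0503]
  [  0.0670    1.2526    0.2035]
  [  0.2524    0.3951    1.3073]
Total output x = L · d:
  x_0 = 1.1732·46 + 0.0429·99 + 0.0503·18 = 59.1196
  x_1 = 0.0670·46 + 1.2526·99 + 0.2035·18 = 130.7569
  x_2 = 0.2524·46 + 0.3951·99 + 1.3073·18 = 74.2573

L[0,1] = 0.0429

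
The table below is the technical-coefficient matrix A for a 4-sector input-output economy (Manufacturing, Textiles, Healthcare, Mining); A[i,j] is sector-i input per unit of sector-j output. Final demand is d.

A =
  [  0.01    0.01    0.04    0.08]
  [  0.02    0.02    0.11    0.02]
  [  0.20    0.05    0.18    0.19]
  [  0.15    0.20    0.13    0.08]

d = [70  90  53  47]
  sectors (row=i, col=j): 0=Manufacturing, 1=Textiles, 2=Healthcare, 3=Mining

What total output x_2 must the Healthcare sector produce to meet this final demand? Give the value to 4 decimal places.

Form M = I − A:
  [  0.99   -0.01   -0.04   -0.08]
  [ -0.02    0.98   -0.11   -0.02]
  [ -0.20   -0.05    0.82   -0.19]
  [ -0.15   -0.20   -0.13    0.92]
Leontief inverse L = M⁻¹:
  [  1.0416    0.0360    0.0725    0.1063]
  [  0.0607    1.0409    0.1520    0.0593]
  [  0.3103    0.1303    1.2994    0.2982]
  [  0.2269    0.2506    0.2285    1.1593]
Total output x = L · d:
  x_0 = 1.0416·70 + 0.0360·90 + 0.0725·53 + 0.1063·47 = 84.9933
  x_1 = 0.0607·70 + 1.0409·90 + 0.1520·53 + 0.0593·47 = 108.7725
  x_2 = 0.3103·70 + 0.1303·90 + 1.2994·53 + 0.2982·47 = 116.3327
  x_3 = 0.2269·70 + 0.2506·90 + 0.2285·53 + 1.1593·47 = 105.0291

116.3327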